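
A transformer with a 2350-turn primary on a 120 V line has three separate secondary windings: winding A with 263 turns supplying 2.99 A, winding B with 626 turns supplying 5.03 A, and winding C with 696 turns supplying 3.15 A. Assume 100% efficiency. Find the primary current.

I_p ≈ 2.61 A

V_A = 120 × 263/2350 = 13.430 V; V_B = 120 × 626/2350 = 31.966 V; V_C = 120 × 696/2350 = 35.540 V.
P_out = V_A I_A + V_B I_B + V_C I_C = 13.430×2.99 + 31.966×5.03 + 35.540×3.15 = 40.155 + 160.79 + 111.95 = 312.90 W.
Ideal ⇒ P_in = P_out, so I_p = P_out/V_p = 312.90/120 = 2.61 A.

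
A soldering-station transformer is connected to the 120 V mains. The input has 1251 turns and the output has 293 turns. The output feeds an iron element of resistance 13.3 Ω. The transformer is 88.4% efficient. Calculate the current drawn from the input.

V_out = 120 × 293/1251 = 28.106 V.
I_out = V_out/R = 28.106/13.3 = 2.1132 A.
P_out = V_out I_out = 28.106 × 2.1132 = 59.392 W.
P_in = P_out/η = 59.392/0.884 = 67.186 W.
I_in = P_in/V_in = 67.186/120 = 0.560 A.

I_in ≈ 0.560 A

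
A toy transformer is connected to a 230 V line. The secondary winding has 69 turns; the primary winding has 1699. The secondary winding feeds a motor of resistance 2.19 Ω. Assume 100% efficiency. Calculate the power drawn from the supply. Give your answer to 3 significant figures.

P ≈ 39.8 W

V_s = V_p × N_s/N_p = 230 × 69/1699 = 9.3408 V.
I_s = V_s/R = 9.3408/2.19 = 4.2652 A.
I_p = I_s × N_s/N_p = 4.2652 × 69/1699 = 0.17322 A.
P = V_p I_p = 230 × 0.17322 = 39.8 W.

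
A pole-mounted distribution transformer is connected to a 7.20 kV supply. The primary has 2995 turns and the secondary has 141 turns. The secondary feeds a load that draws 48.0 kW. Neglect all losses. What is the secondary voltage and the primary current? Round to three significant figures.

V_s ≈ 339 V, I_p ≈ 6.67 A

V_s = V_p × N_s/N_p = 7200 × 141/2995 = 338.96 V.
I_s = P/V_s = 48000/338.96 = 141.61 A.
I_p = I_s × N_s/N_p = 141.61 × 141/2995 = 6.67 A.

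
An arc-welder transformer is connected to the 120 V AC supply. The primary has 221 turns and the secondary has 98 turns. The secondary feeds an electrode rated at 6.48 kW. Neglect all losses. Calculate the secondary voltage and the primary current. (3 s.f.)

V_s ≈ 53.2 V, I_p ≈ 54.0 A

V_s = V_p × N_s/N_p = 120 × 98/221 = 53.213 V.
I_s = P/V_s = 6480/53.213 = 121.78 A.
I_p = I_s × N_s/N_p = 121.78 × 98/221 = 54.0 A.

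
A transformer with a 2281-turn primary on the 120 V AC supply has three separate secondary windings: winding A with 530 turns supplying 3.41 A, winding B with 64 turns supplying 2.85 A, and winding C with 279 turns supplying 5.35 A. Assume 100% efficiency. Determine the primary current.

V_A = 120 × 530/2281 = 27.883 V; V_B = 120 × 64/2281 = 3.3669 V; V_C = 120 × 279/2281 = 14.678 V.
P_out = V_A I_A + V_B I_B + V_C I_C = 27.883×3.41 + 3.3669×2.85 + 14.678×5.35 = 95.079 + 9.5958 + 78.526 = 183.20 W.
Ideal ⇒ P_in = P_out, so I_p = P_out/V_p = 183.20/120 = 1.53 A.

I_p ≈ 1.53 A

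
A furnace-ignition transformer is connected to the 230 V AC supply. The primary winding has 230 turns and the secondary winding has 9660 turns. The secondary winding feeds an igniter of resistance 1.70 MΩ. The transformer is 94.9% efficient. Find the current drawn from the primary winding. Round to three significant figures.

I_p ≈ 0.251 A

V_s = 230 × 9660/230 = 9660.0 V.
I_s = V_s/R = 9660.0/(1.70×10^6) = 0.0056824 A.
P_out = V_s I_s = 9660.0 × 0.0056824 = 54.892 W.
P_in = P_out/η = 54.892/0.949 = 57.841 W.
I_p = P_in/V_p = 57.841/230 = 0.251 A.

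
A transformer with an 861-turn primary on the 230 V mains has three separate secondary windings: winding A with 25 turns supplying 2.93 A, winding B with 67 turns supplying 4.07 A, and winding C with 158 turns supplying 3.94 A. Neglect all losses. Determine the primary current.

V_A = 230 × 25/861 = 6.6783 V; V_B = 230 × 67/861 = 17.898 V; V_C = 230 × 158/861 = 42.207 V.
P_out = V_A I_A + V_B I_B + V_C I_C = 6.6783×2.93 + 17.898×4.07 + 42.207×3.94 = 19.567 + 72.844 + 166.29 = 258.71 W.
Ideal ⇒ P_in = P_out, so I_p = P_out/V_p = 258.71/230 = 1.12 A.

I_p ≈ 1.12 A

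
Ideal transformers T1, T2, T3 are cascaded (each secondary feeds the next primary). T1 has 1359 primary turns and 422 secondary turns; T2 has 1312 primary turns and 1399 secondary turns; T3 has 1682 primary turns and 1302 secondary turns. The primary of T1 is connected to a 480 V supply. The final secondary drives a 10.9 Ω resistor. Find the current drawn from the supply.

Secondary of T1: V = 480.00 × 422/1359 = 149.05 V.
Secondary of T2: V = 149.05 × 1399/1312 = 158.93 V.
Secondary of T3: V = 158.93 × 1302/1682 = 123.03 V.
I_load = 123.03/10.9 = 11.287 A, so P_out = 123.03 × 11.287 = 1388.6 W.
All ideal ⇒ P_in = P_out, so I_supply = 1388.6/480 = 2.89 A.

I_supply ≈ 2.89 A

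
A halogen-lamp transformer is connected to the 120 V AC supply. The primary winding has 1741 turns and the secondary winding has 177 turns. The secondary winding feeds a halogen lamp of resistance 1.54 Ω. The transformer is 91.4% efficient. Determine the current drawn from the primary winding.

V_s = 120 × 177/1741 = 12.200 V.
I_s = V_s/R = 12.200/1.54 = 7.9220 A.
P_out = V_s I_s = 12.200 × 7.9220 = 96.648 W.
P_in = P_out/η = 96.648/0.914 = 105.74 W.
I_p = P_in/V_p = 105.74/120 = 0.881 A.

I_p ≈ 0.881 A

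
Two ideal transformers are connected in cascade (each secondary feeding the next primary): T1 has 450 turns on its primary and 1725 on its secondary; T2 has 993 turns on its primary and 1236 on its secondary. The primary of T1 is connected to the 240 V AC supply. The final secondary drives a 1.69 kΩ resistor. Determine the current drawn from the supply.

I_supply ≈ 3.23 A

Secondary of T1: V = 240.00 × 1725/450 = 920.00 V.
Secondary of T2: V = 920.00 × 1236/993 = 1145.1 V.
I_load = 1145.1/1690 = 0.67760 A, so P_out = 1145.1 × 0.67760 = 775.94 W.
All ideal ⇒ P_in = P_out, so I_supply = 775.94/240 = 3.23 A.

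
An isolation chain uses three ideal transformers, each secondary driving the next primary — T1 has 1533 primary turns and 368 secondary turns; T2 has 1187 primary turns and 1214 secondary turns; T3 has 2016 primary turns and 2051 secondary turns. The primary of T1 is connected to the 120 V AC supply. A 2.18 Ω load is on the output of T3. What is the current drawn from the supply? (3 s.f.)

After T1: V = 120.00 × 368/1533 = 28.806 V.
After T2: V = 28.806 × 1214/1187 = 29.462 V.
After T3: V = 29.462 × 2051/2016 = 29.973 V.
I_load = 29.973/2.18 = 13.749 A, so P_out = 29.973 × 13.749 = 412.10 W.
All ideal ⇒ P_in = P_out, so I_supply = 412.10/120 = 3.43 A.

I_supply ≈ 3.43 A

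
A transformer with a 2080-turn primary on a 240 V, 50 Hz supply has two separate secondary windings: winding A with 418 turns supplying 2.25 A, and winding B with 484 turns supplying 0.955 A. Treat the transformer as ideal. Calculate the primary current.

V_A = 240 × 418/2080 = 48.231 V; V_B = 240 × 484/2080 = 55.846 V.
P_out = V_A I_A + V_B I_B = 48.231×2.25 + 55.846×0.955 = 108.52 + 53.333 = 161.85 W.
Ideal ⇒ P_in = P_out, so I_p = P_out/V_p = 161.85/240 = 0.674 A.

I_p ≈ 0.674 A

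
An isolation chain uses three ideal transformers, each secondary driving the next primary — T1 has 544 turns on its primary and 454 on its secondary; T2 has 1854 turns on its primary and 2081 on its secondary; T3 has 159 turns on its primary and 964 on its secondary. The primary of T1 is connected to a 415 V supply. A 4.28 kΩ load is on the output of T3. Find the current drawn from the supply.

Secondary of T1: V = 415.00 × 454/544 = 346.34 V.
Secondary of T2: V = 346.34 × 2081/1854 = 388.75 V.
Secondary of T3: V = 388.75 × 964/159 = 2356.9 V.
I_load = 2356.9/4280 = 0.55069 A, so P_out = 2356.9 × 0.55069 = 1297.9 W.
All ideal ⇒ P_in = P_out, so I_supply = 1297.9/415 = 3.13 A.

I_supply ≈ 3.13 A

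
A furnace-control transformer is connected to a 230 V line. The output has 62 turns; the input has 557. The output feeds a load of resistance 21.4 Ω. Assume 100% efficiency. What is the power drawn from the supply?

V_out = V_in × N_out/N_in = 230 × 62/557 = 25.601 V.
I_out = V_out/R = 25.601/21.4 = 1.1963 A.
I_in = I_out × N_out/N_in = 1.1963 × 62/557 = 0.13316 A.
P = V_in I_in = 230 × 0.13316 = 30.6 W.

P ≈ 30.6 W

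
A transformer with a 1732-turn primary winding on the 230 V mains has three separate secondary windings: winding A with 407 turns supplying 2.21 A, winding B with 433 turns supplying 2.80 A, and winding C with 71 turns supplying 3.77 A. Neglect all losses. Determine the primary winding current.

V_A = 230 × 407/1732 = 54.047 V; V_B = 230 × 433/1732 = 57.500 V; V_C = 230 × 71/1732 = 9.4284 V.
P_out = V_A I_A + V_B I_B + V_C I_C = 54.047×2.21 + 57.500×2.80 + 9.4284×3.77 = 119.44 + 161.00 + 35.545 = 315.99 W.
Ideal ⇒ P_in = P_out, so I_p = P_out/V_p = 315.99/230 = 1.37 A.

I_p ≈ 1.37 A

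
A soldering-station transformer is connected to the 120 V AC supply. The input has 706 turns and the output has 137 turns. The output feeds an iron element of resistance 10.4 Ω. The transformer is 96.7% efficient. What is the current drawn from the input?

V_out = 120 × 137/706 = 23.286 V.
I_out = V_out/R = 23.286/10.4 = 2.2390 A.
P_out = V_out I_out = 23.286 × 2.2390 = 52.139 W.
P_in = P_out/η = 52.139/0.967 = 53.918 W.
I_in = P_in/V_in = 53.918/120 = 0.449 A.

I_in ≈ 0.449 A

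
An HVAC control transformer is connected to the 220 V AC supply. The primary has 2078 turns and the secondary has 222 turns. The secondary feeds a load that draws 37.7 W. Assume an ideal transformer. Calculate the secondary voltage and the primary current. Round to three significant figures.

V_s = V_p × N_s/N_p = 220 × 222/2078 = 23.503 V.
I_s = P/V_s = 37.7/23.503 = 1.6040 A.
I_p = I_s × N_s/N_p = 1.6040 × 222/2078 = 0.171 A.

V_s ≈ 23.5 V, I_p ≈ 0.171 A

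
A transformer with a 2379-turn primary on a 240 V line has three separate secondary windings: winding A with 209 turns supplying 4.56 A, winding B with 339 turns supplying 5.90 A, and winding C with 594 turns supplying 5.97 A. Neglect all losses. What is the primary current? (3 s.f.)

V_A = 240 × 209/2379 = 21.084 V; V_B = 240 × 339/2379 = 34.199 V; V_C = 240 × 594/2379 = 59.924 V.
P_out = V_A I_A + V_B I_B + V_C I_C = 21.084×4.56 + 34.199×5.90 + 59.924×5.97 = 96.145 + 201.78 + 357.75 = 655.67 W.
Ideal ⇒ P_in = P_out, so I_p = P_out/V_p = 655.67/240 = 2.73 A.

I_p ≈ 2.73 A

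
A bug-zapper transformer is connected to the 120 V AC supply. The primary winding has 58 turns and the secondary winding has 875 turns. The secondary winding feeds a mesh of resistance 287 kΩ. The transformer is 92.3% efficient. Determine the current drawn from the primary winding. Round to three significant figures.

I_p ≈ 0.103 A

V_s = 120 × 875/58 = 1810.3 V.
I_s = V_s/R = 1810.3/287000 = 0.0063078 A.
P_out = V_s I_s = 1810.3 × 0.0063078 = 11.419 W.
P_in = P_out/η = 11.419/0.923 = 12.372 W.
I_p = P_in/V_p = 12.372/120 = 0.103 A.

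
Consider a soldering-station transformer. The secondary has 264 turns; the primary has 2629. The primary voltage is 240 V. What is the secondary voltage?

V_s ≈ 24.1 V

V_s/V_p = N_s/N_p, so V_s = 240 × 264/2629 = 24.1 V.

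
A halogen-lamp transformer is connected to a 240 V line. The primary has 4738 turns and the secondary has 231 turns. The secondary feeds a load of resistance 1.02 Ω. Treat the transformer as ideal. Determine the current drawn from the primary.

V_s = V_p × N_s/N_p = 240 × 231/4738 = 11.701 V.
I_s = V_s/R = 11.701/1.02 = 11.472 A.
For an ideal transformer I_p N_p = I_s N_s, so I_p = 11.472 × 231/4738 = 0.559 A.

I_p ≈ 0.559 A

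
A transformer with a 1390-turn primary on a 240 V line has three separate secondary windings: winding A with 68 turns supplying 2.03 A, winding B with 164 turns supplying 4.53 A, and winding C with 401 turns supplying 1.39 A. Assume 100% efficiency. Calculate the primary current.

I_p ≈ 1.03 A

V_A = 240 × 68/1390 = 11.741 V; V_B = 240 × 164/1390 = 28.317 V; V_C = 240 × 401/1390 = 69.237 V.
P_out = V_A I_A + V_B I_B + V_C I_C = 11.741×2.03 + 28.317×4.53 + 69.237×1.39 = 23.834 + 128.27 + 96.240 = 248.35 W.
Ideal ⇒ P_in = P_out, so I_p = P_out/V_p = 248.35/240 = 1.03 A.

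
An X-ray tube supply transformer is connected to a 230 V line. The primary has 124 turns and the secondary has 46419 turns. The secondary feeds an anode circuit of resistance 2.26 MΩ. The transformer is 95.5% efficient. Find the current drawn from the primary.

I_p ≈ 14.9 A

V_s = 230 × 46419/124 = 86100 V.
I_s = V_s/R = 86100/(2.26×10^6) = 0.038097 A.
P_out = V_s I_s = 86100 × 0.038097 = 3280.2 W.
P_in = P_out/η = 3280.2/0.955 = 3434.7 W.
I_p = P_in/V_p = 3434.7/230 = 14.9 A.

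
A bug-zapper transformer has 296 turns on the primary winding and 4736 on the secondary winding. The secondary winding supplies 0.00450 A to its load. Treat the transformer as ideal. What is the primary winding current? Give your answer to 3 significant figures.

For an ideal transformer I_p/I_s = N_s/N_p, so I_p = 0.00450 × 4736/296 = 0.0720 A.

I_p ≈ 0.0720 A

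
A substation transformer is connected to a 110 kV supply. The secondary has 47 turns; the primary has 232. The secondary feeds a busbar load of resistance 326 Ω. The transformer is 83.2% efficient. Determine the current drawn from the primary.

V_s = 110000 × 47/232 = 22284 V.
I_s = V_s/R = 22284/326 = 68.357 A.
P_out = V_s I_s = 22284 × 68.357 = 1.5233×10^6 W.
P_in = P_out/η = 1.5233×10^6/0.832 = 1.8309×10^6 W.
I_p = P_in/V_p = 1.8309×10^6/110000 = 16.6 A.

I_p ≈ 16.6 A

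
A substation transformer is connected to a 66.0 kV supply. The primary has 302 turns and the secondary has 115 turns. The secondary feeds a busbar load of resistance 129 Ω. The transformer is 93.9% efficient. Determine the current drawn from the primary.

V_s = 66000 × 115/302 = 25132 V.
I_s = V_s/R = 25132/129 = 194.83 A.
P_out = V_s I_s = 25132 × 194.83 = 4.8964×10^6 W.
P_in = P_out/η = 4.8964×10^6/0.939 = 5.2145×10^6 W.
I_p = P_in/V_p = 5.2145×10^6/66000 = 79.0 A.

I_p ≈ 79.0 A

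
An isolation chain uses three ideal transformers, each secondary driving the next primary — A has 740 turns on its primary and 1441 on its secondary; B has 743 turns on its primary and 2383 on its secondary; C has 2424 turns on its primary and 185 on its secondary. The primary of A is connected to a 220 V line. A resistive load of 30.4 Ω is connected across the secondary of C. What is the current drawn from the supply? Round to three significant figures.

I_supply ≈ 1.64 A

After A: V = 220.00 × 1441/740 = 428.41 V.
After B: V = 428.41 × 2383/743 = 1374.0 V.
After C: V = 1374.0 × 185/2424 = 104.86 V.
I_load = 104.86/30.4 = 3.4495 A, so P_out = 104.86 × 3.4495 = 361.73 W.
All ideal ⇒ P_in = P_out, so I_supply = 361.73/220 = 1.64 A.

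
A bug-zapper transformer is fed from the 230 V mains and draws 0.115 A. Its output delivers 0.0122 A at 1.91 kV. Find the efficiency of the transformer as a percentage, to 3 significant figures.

P_in = 230 × 0.115 = 26.4500 W.
P_out = 1910 × 0.0122 = 23.3020 W.
η = P_out/P_in = 23.3020/26.4500 = 0.881.

η ≈ 88.1%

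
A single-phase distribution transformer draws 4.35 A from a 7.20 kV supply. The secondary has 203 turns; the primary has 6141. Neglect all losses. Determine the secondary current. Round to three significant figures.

I_s/I_p = N_p/N_s, so I_s = 4.35 × 6141/203 = 132 A.

I_s ≈ 132 A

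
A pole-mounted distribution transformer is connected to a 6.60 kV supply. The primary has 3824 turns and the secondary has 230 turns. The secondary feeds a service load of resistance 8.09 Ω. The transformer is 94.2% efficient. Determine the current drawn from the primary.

V_s = 6600 × 230/3824 = 396.97 V.
I_s = V_s/R = 396.97/8.09 = 49.069 A.
P_out = V_s I_s = 396.97 × 49.069 = 19479 W.
P_in = P_out/η = 19479/0.942 = 20678 W.
I_p = P_in/V_p = 20678/6600 = 3.13 A.

I_p ≈ 3.13 A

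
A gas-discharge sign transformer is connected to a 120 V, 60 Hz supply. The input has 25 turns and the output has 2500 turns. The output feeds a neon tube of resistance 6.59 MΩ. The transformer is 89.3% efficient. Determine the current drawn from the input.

V_out = 120 × 2500/25 = 12000 V.
I_out = V_out/R = 12000/(6.59×10^6) = 0.0018209 A.
P_out = V_out I_out = 12000 × 0.0018209 = 21.851 W.
P_in = P_out/η = 21.851/0.893 = 24.470 W.
I_in = P_in/V_in = 24.470/120 = 0.204 A.

I_in ≈ 0.204 A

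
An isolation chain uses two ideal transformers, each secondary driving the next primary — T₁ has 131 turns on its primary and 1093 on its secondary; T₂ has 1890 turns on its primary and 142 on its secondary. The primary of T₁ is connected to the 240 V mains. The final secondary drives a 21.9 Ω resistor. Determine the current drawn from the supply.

I_supply ≈ 4.31 A

Secondary of T₁: V = 240.00 × 1093/131 = 2002.4 V.
Secondary of T₂: V = 2002.4 × 142/1890 = 150.45 V.
I_load = 150.45/21.9 = 6.8698 A, so P_out = 150.45 × 6.8698 = 1033.5 W.
All ideal ⇒ P_in = P_out, so I_supply = 1033.5/240 = 4.31 A.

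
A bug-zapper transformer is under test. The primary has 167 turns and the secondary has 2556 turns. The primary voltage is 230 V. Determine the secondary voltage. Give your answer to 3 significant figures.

V_s/V_p = N_s/N_p, so V_s = 230 × 2556/167 = 3520 V.

V_s ≈ 3520 V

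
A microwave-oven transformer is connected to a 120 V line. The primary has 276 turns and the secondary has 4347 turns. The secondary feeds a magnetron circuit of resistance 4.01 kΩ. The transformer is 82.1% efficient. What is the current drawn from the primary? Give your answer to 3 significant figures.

I_p ≈ 9.04 A

V_s = 120 × 4347/276 = 1890.0 V.
I_s = V_s/R = 1890.0/4010 = 0.47132 A.
P_out = V_s I_s = 1890.0 × 0.47132 = 890.80 W.
P_in = P_out/η = 890.80/0.821 = 1085.0 W.
I_p = P_in/V_p = 1085.0/120 = 9.04 A.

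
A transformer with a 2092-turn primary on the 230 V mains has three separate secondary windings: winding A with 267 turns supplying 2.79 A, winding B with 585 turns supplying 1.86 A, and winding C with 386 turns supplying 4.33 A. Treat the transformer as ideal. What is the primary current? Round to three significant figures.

V_A = 230 × 267/2092 = 29.355 V; V_B = 230 × 585/2092 = 64.316 V; V_C = 230 × 386/2092 = 42.438 V.
P_out = V_A I_A + V_B I_B + V_C I_C = 29.355×2.79 + 64.316×1.86 + 42.438×4.33 = 81.900 + 119.63 + 183.76 = 385.28 W.
Ideal ⇒ P_in = P_out, so I_p = P_out/V_p = 385.28/230 = 1.68 A.

I_p ≈ 1.68 A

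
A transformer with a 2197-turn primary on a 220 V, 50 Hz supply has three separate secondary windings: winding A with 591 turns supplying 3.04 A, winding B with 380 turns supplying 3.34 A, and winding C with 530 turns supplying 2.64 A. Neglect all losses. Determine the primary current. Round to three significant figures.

I_p ≈ 2.03 A

V_A = 220 × 591/2197 = 59.181 V; V_B = 220 × 380/2197 = 38.052 V; V_C = 220 × 530/2197 = 53.072 V.
P_out = V_A I_A + V_B I_B + V_C I_C = 59.181×3.04 + 38.052×3.34 + 53.072×2.64 = 179.91 + 127.09 + 140.11 = 447.11 W.
Ideal ⇒ P_in = P_out, so I_p = P_out/V_p = 447.11/220 = 2.03 A.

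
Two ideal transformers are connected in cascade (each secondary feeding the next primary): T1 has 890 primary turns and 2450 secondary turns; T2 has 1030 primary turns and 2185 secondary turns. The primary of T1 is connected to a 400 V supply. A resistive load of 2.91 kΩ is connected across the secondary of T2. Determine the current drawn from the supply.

I_supply ≈ 4.69 A

After T1: V = 400.00 × 2450/890 = 1101.1 V.
After T2: V = 1101.1 × 2185/1030 = 2335.9 V.
I_load = 2335.9/2910 = 0.80271 A, so P_out = 2335.9 × 0.80271 = 1875.0 W.
All ideal ⇒ P_in = P_out, so I_supply = 1875.0/400 = 4.69 A.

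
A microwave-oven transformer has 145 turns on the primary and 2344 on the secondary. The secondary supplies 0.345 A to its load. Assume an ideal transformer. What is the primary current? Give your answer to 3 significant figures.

For an ideal transformer I_p/I_s = N_s/N_p, so I_p = 0.345 × 2344/145 = 5.58 A.

I_p ≈ 5.58 A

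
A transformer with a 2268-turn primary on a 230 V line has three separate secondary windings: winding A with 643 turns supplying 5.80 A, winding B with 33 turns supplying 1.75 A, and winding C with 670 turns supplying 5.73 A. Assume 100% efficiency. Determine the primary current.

V_A = 230 × 643/2268 = 65.207 V; V_B = 230 × 33/2268 = 3.3466 V; V_C = 230 × 670/2268 = 67.945 V.
P_out = V_A I_A + V_B I_B + V_C I_C = 65.207×5.80 + 3.3466×1.75 + 67.945×5.73 = 378.20 + 5.8565 + 389.33 = 773.39 W.
Ideal ⇒ P_in = P_out, so I_p = P_out/V_p = 773.39/230 = 3.36 A.

I_p ≈ 3.36 A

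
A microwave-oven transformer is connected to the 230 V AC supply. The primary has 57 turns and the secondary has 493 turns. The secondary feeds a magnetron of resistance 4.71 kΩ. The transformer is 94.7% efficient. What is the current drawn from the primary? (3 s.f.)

V_s = 230 × 493/57 = 1989.3 V.
I_s = V_s/R = 1989.3/4710 = 0.42236 A.
P_out = V_s I_s = 1989.3 × 0.42236 = 840.19 W.
P_in = P_out/η = 840.19/0.947 = 887.22 W.
I_p = P_in/V_p = 887.22/230 = 3.86 A.

I_p ≈ 3.86 A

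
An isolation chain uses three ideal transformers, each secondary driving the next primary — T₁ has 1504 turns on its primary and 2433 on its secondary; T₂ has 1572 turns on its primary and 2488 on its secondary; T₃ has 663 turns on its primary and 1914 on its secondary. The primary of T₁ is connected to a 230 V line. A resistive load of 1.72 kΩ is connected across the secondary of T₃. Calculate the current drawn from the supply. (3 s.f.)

After T₁: V = 230.00 × 2433/1504 = 372.07 V.
After T₂: V = 372.07 × 2488/1572 = 588.87 V.
After T₃: V = 588.87 × 1914/663 = 1700.0 V.
I_load = 1700.0/1720 = 0.98837 A, so P_out = 1700.0 × 0.98837 = 1680.2 W.
All ideal ⇒ P_in = P_out, so I_supply = 1680.2/230 = 7.31 A.

I_supply ≈ 7.31 A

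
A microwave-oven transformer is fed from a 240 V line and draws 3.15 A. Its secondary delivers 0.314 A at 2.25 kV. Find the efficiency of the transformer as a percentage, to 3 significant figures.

P_in = 240 × 3.15 = 756.000 W.
P_out = 2250 × 0.314 = 706.500 W.
η = P_out/P_in = 706.500/756.000 = 0.935.

η ≈ 93.5%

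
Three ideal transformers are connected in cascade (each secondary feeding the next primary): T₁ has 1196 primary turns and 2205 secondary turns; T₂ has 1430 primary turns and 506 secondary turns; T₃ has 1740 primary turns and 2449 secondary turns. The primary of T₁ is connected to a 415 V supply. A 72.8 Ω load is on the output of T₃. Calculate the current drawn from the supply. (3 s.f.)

I_supply ≈ 4.81 A

After T₁: V = 415.00 × 2205/1196 = 765.11 V.
After T₂: V = 765.11 × 506/1430 = 270.73 V.
After T₃: V = 270.73 × 2449/1740 = 381.05 V.
I_load = 381.05/72.8 = 5.2342 A, so P_out = 381.05 × 5.2342 = 1994.5 W.
All ideal ⇒ P_in = P_out, so I_supply = 1994.5/415 = 4.81 A.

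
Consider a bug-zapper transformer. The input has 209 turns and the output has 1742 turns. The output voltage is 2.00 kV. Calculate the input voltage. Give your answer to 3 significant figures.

V_in ≈ 240 V

V_in/V_out = N_in/N_out, so V_in = 2000 × 209/1742 = 240 V.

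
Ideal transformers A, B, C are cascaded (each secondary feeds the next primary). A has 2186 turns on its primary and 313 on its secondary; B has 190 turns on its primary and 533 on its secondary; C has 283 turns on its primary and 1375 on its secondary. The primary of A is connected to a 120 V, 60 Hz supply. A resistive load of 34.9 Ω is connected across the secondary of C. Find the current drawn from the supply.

I_supply ≈ 13.1 A

After A: V = 120.00 × 313/2186 = 17.182 V.
After B: V = 17.182 × 533/190 = 48.200 V.
After C: V = 48.200 × 1375/283 = 234.19 V.
I_load = 234.19/34.9 = 6.7103 A, so P_out = 234.19 × 6.7103 = 1571.5 W.
All ideal ⇒ P_in = P_out, so I_supply = 1571.5/120 = 13.1 A.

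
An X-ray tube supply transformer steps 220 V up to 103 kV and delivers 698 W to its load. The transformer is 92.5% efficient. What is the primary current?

I_p ≈ 3.43 A

P_in = P_out/η = 698/0.925 = 754.59 W.
I_p = P_in/V_p = 754.59/220 = 3.43 A.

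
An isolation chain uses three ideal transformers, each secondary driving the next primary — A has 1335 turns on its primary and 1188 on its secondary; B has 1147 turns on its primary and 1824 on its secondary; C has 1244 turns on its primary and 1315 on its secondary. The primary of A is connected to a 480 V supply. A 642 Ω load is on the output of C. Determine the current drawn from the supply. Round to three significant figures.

Secondary of A: V = 480.00 × 1188/1335 = 427.15 V.
Secondary of B: V = 427.15 × 1824/1147 = 679.26 V.
Secondary of C: V = 679.26 × 1315/1244 = 718.03 V.
I_load = 718.03/642 = 1.1184 A, so P_out = 718.03 × 1.1184 = 803.07 W.
All ideal ⇒ P_in = P_out, so I_supply = 803.07/480 = 1.67 A.

I_supply ≈ 1.67 A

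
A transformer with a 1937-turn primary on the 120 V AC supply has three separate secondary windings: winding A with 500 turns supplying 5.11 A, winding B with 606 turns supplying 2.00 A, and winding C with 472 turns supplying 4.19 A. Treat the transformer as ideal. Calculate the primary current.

I_p ≈ 2.97 A

V_A = 120 × 500/1937 = 30.976 V; V_B = 120 × 606/1937 = 37.543 V; V_C = 120 × 472/1937 = 29.241 V.
P_out = V_A I_A + V_B I_B + V_C I_C = 30.976×5.11 + 37.543×2.00 + 29.241×4.19 = 158.29 + 75.085 + 122.52 = 355.89 W.
Ideal ⇒ P_in = P_out, so I_p = P_out/V_p = 355.89/120 = 2.97 A.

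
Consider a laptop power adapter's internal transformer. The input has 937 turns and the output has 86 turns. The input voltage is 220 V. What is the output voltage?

V_out ≈ 20.2 V

V_out/V_in = N_out/N_in, so V_out = 220 × 86/937 = 20.2 V.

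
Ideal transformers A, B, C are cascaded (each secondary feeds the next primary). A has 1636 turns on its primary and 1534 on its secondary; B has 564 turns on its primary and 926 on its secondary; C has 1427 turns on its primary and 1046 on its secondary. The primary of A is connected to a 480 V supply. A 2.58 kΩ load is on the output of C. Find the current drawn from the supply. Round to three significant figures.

I_supply ≈ 0.237 A

Secondary of A: V = 480.00 × 1534/1636 = 450.07 V.
Secondary of B: V = 450.07 × 926/564 = 738.95 V.
Secondary of C: V = 738.95 × 1046/1427 = 541.66 V.
I_load = 541.66/2580 = 0.20994 A, so P_out = 541.66 × 0.20994 = 113.72 W.
All ideal ⇒ P_in = P_out, so I_supply = 113.72/480 = 0.237 A.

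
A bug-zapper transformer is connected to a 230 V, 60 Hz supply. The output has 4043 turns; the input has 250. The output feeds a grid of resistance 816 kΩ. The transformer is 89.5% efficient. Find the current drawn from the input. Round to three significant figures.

V_out = 230 × 4043/250 = 3719.6 V.
I_out = V_out/R = 3719.6/816000 = 0.0045583 A.
P_out = V_out I_out = 3719.6 × 0.0045583 = 16.955 W.
P_in = P_out/η = 16.955/0.895 = 18.944 W.
I_in = P_in/V_in = 18.944/230 = 0.0824 A.

I_in ≈ 0.0824 A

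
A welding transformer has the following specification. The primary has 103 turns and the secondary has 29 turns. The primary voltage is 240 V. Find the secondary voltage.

V_s ≈ 67.6 V

V_s/V_p = N_s/N_p, so V_s = 240 × 29/103 = 67.6 V.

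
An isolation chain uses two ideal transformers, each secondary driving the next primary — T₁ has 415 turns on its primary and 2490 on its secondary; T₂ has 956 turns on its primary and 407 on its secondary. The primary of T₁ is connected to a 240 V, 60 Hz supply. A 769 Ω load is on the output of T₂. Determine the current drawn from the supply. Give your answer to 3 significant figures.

I_supply ≈ 2.04 A

After T₁: V = 240.00 × 2490/415 = 1440.0 V.
After T₂: V = 1440.0 × 407/956 = 613.05 V.
I_load = 613.05/769 = 0.79721 A, so P_out = 613.05 × 0.79721 = 488.73 W.
All ideal ⇒ P_in = P_out, so I_supply = 488.73/240 = 2.04 A.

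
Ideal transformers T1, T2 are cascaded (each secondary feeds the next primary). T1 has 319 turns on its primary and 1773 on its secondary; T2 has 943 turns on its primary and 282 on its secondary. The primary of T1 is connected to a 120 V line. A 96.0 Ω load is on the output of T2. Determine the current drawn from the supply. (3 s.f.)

I_supply ≈ 3.45 A

After T1: V = 120.00 × 1773/319 = 666.96 V.
After T2: V = 666.96 × 282/943 = 199.45 V.
I_load = 199.45/96.0 = 2.0776 A, so P_out = 199.45 × 2.0776 = 414.38 W.
All ideal ⇒ P_in = P_out, so I_supply = 414.38/120 = 3.45 A.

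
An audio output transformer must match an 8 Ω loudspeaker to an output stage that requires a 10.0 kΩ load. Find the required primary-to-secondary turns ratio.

Z_p/Z_s = (N_p/N_s)², so N_p/N_s = √(10000/8) = √1250 = 35.4.

N_p/N_s ≈ 35.4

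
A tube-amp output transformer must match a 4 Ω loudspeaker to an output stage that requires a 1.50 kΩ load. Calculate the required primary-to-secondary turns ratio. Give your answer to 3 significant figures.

N_p/N_s ≈ 19.4

Z_p/Z_s = (N_p/N_s)², so N_p/N_s = √(1500/4) = √375 = 19.4.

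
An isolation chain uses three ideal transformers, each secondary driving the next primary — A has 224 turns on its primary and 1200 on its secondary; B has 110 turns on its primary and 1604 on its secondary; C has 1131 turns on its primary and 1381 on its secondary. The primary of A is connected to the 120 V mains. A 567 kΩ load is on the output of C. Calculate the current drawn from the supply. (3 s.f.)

I_supply ≈ 1.93 A

Secondary of A: V = 120.00 × 1200/224 = 642.86 V.
Secondary of B: V = 642.86 × 1604/110 = 9374.0 V.
Secondary of C: V = 9374.0 × 1381/1131 = 11446 V.
I_load = 11446/567000 = 0.020187 A, so P_out = 11446 × 0.020187 = 231.06 W.
All ideal ⇒ P_in = P_out, so I_supply = 231.06/120 = 1.93 A.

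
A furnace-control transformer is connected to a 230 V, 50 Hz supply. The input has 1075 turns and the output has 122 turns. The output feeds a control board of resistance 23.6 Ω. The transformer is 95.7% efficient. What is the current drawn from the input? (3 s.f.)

V_out = 230 × 122/1075 = 26.102 V.
I_out = V_out/R = 26.102/23.6 = 1.1060 A.
P_out = V_out I_out = 26.102 × 1.1060 = 28.870 W.
P_in = P_out/η = 28.870/0.957 = 30.167 W.
I_in = P_in/V_in = 30.167/230 = 0.131 A.

I_in ≈ 0.131 A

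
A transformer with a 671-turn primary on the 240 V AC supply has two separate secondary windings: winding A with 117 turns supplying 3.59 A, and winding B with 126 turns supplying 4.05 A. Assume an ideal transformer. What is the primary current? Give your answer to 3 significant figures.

I_p ≈ 1.39 A

V_A = 240 × 117/671 = 41.848 V; V_B = 240 × 126/671 = 45.067 V.
P_out = V_A I_A + V_B I_B = 41.848×3.59 + 45.067×4.05 = 150.23 + 182.52 = 332.76 W.
Ideal ⇒ P_in = P_out, so I_p = P_out/V_p = 332.76/240 = 1.39 A.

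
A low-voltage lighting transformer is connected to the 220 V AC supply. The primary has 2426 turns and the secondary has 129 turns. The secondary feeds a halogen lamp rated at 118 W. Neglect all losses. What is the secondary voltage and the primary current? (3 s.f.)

V_s = V_p × N_s/N_p = 220 × 129/2426 = 11.698 V.
I_s = P/V_s = 118/11.698 = 10.087 A.
I_p = I_s × N_s/N_p = 10.087 × 129/2426 = 0.536 A.

V_s ≈ 11.7 V, I_p ≈ 0.536 A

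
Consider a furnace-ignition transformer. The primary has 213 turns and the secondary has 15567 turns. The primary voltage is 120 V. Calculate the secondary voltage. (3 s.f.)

V_s ≈ 8770 V

V_s/V_p = N_s/N_p, so V_s = 120 × 15567/213 = 8770 V.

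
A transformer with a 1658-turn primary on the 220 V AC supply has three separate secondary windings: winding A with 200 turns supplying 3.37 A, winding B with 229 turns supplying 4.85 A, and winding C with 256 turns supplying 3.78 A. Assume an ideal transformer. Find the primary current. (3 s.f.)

I_p ≈ 1.66 A

V_A = 220 × 200/1658 = 26.538 V; V_B = 220 × 229/1658 = 30.386 V; V_C = 220 × 256/1658 = 33.969 V.
P_out = V_A I_A + V_B I_B + V_C I_C = 26.538×3.37 + 30.386×4.85 + 33.969×3.78 = 89.433 + 147.37 + 128.40 = 365.21 W.
Ideal ⇒ P_in = P_out, so I_p = P_out/V_p = 365.21/220 = 1.66 A.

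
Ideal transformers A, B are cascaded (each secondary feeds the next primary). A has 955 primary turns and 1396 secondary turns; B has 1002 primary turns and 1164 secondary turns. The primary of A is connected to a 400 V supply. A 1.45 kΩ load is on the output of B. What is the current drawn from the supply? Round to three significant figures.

I_supply ≈ 0.795 A

Secondary of A: V = 400.00 × 1396/955 = 584.71 V.
Secondary of B: V = 584.71 × 1164/1002 = 679.25 V.
I_load = 679.25/1450 = 0.46845 A, so P_out = 679.25 × 0.46845 = 318.19 W.
All ideal ⇒ P_in = P_out, so I_supply = 318.19/400 = 0.795 A.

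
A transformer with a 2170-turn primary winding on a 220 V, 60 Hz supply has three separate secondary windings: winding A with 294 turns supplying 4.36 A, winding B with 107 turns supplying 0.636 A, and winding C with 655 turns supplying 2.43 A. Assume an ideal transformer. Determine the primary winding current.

I_p ≈ 1.36 A

V_A = 220 × 294/2170 = 29.806 V; V_B = 220 × 107/2170 = 10.848 V; V_C = 220 × 655/2170 = 66.406 V.
P_out = V_A I_A + V_B I_B + V_C I_C = 29.806×4.36 + 10.848×0.636 + 66.406×2.43 = 129.96 + 6.8993 + 161.37 = 298.22 W.
Ideal ⇒ P_in = P_out, so I_p = P_out/V_p = 298.22/220 = 1.36 A.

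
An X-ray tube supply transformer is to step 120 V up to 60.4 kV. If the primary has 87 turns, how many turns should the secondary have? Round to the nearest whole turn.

N_s/N_p = V_s/V_p, so N_s = 87 × 60400/120 = 43790.0 ≈ 43790 turns.

N_s = 43790 turns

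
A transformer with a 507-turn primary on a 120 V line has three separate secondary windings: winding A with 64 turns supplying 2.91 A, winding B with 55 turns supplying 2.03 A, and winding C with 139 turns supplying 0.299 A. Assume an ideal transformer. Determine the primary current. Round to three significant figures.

I_p ≈ 0.670 A

V_A = 120 × 64/507 = 15.148 V; V_B = 120 × 55/507 = 13.018 V; V_C = 120 × 139/507 = 32.899 V.
P_out = V_A I_A + V_B I_B + V_C I_C = 15.148×2.91 + 13.018×2.03 + 32.899×0.299 = 44.080 + 26.426 + 9.8369 = 80.343 W.
Ideal ⇒ P_in = P_out, so I_p = P_out/V_p = 80.343/120 = 0.670 A.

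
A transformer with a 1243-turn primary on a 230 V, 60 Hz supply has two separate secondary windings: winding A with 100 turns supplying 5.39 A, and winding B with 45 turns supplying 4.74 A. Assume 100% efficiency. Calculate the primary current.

I_p ≈ 0.605 A

V_A = 230 × 100/1243 = 18.504 V; V_B = 230 × 45/1243 = 8.3266 V.
P_out = V_A I_A + V_B I_B = 18.504×5.39 + 8.3266×4.74 = 99.735 + 39.468 = 139.20 W.
Ideal ⇒ P_in = P_out, so I_p = P_out/V_p = 139.20/230 = 0.605 A.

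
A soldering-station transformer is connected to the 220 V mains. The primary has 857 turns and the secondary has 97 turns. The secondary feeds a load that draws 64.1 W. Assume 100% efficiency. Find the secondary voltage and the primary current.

V_s ≈ 24.9 V, I_p ≈ 0.291 A

V_s = V_p × N_s/N_p = 220 × 97/857 = 24.901 V.
I_s = P/V_s = 64.1/24.901 = 2.5742 A.
I_p = I_s × N_s/N_p = 2.5742 × 97/857 = 0.291 A.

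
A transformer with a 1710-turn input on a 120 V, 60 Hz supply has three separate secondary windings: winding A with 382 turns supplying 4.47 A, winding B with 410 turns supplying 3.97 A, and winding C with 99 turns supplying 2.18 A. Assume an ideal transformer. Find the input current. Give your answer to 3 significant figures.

I_in ≈ 2.08 A

V_A = 120 × 382/1710 = 26.807 V; V_B = 120 × 410/1710 = 28.772 V; V_C = 120 × 99/1710 = 6.9474 V.
P_out = V_A I_A + V_B I_B + V_C I_C = 26.807×4.47 + 28.772×3.97 + 6.9474×2.18 = 119.83 + 114.22 + 15.145 = 249.20 W.
Ideal ⇒ P_in = P_out, so I_in = P_out/V_in = 249.20/120 = 2.08 A.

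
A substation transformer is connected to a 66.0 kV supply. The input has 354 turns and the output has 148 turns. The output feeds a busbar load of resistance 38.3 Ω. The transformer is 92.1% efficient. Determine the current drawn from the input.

I_in ≈ 327 A

V_out = 66000 × 148/354 = 27593 V.
I_out = V_out/R = 27593/38.3 = 720.45 A.
P_out = V_out I_out = 27593 × 720.45 = 1.9880×10^7 W.
P_in = P_out/η = 1.9880×10^7/0.921 = 2.1585×10^7 W.
I_in = P_in/V_in = 2.1585×10^7/66000 = 327 A.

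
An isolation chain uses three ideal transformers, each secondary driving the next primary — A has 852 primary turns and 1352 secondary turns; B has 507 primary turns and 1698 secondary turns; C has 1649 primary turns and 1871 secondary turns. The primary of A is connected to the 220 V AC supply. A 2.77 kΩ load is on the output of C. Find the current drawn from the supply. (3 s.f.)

I_supply ≈ 2.89 A

After A: V = 220.00 × 1352/852 = 349.11 V.
After B: V = 349.11 × 1698/507 = 1169.2 V.
After C: V = 1169.2 × 1871/1649 = 1326.6 V.
I_load = 1326.6/2770 = 0.47892 A, so P_out = 1326.6 × 0.47892 = 635.34 W.
All ideal ⇒ P_in = P_out, so I_supply = 635.34/220 = 2.89 A.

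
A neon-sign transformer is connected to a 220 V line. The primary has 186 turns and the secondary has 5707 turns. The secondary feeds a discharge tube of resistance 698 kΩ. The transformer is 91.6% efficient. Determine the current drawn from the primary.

I_p ≈ 0.324 A

V_s = 220 × 5707/186 = 6750.2 V.
I_s = V_s/R = 6750.2/698000 = 0.0096708 A.
P_out = V_s I_s = 6750.2 × 0.0096708 = 65.280 W.
P_in = P_out/η = 65.280/0.916 = 71.266 W.
I_p = P_in/V_p = 71.266/220 = 0.324 A.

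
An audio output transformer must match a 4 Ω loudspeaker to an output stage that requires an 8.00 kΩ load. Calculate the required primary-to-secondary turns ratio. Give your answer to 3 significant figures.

Z_p/Z_s = (N_p/N_s)², so N_p/N_s = √(8000/4) = √2000 = 44.7.

N_p/N_s ≈ 44.7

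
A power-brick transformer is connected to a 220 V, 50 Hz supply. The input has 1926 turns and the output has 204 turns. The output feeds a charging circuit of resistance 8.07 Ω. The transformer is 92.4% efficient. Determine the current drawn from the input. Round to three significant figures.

I_in ≈ 0.331 A

V_out = 220 × 204/1926 = 23.302 V.
I_out = V_out/R = 23.302/8.07 = 2.8875 A.
P_out = V_out I_out = 23.302 × 2.8875 = 67.285 W.
P_in = P_out/η = 67.285/0.924 = 72.819 W.
I_in = P_in/V_in = 72.819/220 = 0.331 A.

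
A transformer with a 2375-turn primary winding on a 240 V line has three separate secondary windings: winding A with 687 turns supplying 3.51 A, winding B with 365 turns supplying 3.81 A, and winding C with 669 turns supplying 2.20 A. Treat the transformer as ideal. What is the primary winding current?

V_A = 240 × 687/2375 = 69.423 V; V_B = 240 × 365/2375 = 36.884 V; V_C = 240 × 669/2375 = 67.604 V.
P_out = V_A I_A + V_B I_B + V_C I_C = 69.423×3.51 + 36.884×3.81 + 67.604×2.20 = 243.68 + 140.53 + 148.73 = 532.93 W.
Ideal ⇒ P_in = P_out, so I_p = P_out/V_p = 532.93/240 = 2.22 A.

I_p ≈ 2.22 A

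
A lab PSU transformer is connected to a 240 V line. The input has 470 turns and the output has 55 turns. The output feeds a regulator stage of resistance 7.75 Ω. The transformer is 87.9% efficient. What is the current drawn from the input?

V_out = 240 × 55/470 = 28.085 V.
I_out = V_out/R = 28.085/7.75 = 3.6239 A.
P_out = V_out I_out = 28.085 × 3.6239 = 101.78 W.
P_in = P_out/η = 101.78/0.879 = 115.79 W.
I_in = P_in/V_in = 115.79/240 = 0.482 A.

I_in ≈ 0.482 A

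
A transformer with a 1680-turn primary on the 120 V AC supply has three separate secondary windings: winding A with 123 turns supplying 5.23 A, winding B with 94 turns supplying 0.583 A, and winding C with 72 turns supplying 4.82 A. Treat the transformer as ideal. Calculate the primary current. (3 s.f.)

V_A = 120 × 123/1680 = 8.7857 V; V_B = 120 × 94/1680 = 6.7143 V; V_C = 120 × 72/1680 = 5.1429 V.
P_out = V_A I_A + V_B I_B + V_C I_C = 8.7857×5.23 + 6.7143×0.583 + 5.1429×4.82 = 45.949 + 3.9144 + 24.789 = 74.652 W.
Ideal ⇒ P_in = P_out, so I_p = P_out/V_p = 74.652/120 = 0.622 A.

I_p ≈ 0.622 A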